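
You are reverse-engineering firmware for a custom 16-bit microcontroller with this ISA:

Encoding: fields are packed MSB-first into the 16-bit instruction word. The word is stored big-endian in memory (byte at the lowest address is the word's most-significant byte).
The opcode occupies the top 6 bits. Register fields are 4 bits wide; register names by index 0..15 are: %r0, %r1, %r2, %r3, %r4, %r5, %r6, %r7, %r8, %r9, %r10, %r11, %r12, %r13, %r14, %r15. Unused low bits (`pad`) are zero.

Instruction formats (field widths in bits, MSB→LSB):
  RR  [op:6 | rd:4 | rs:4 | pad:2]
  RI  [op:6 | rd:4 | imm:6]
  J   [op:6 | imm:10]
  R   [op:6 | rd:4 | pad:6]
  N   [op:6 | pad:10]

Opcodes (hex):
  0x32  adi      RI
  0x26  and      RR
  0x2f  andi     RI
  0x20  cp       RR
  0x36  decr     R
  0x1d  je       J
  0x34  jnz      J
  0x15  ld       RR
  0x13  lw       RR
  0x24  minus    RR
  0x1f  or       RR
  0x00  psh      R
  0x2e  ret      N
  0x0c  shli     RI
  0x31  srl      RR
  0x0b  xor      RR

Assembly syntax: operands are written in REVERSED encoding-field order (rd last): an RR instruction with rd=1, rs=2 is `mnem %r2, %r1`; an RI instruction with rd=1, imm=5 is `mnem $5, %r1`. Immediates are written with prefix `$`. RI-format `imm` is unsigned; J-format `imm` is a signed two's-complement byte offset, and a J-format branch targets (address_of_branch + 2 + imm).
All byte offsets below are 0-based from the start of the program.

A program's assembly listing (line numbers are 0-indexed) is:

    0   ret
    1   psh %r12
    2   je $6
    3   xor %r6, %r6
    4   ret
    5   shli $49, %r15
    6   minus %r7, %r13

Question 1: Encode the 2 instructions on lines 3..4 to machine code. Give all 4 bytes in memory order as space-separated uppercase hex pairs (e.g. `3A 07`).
2D 98 B8 00

L3: xor op=0xb:6|rd=6:4|rs=6:4|pad=0:2 ⇒ 0x2d98 ⇒ big 2d 98
L4: ret op=0x2e:6|pad=0:10 ⇒ 0xb800 ⇒ big b8 00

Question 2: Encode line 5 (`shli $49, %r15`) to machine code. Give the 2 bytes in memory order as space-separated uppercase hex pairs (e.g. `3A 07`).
33 F1

L5: shli op=0xc:6|rd=15:4|imm=49:6 ⇒ 0x33f1 ⇒ big 33 f1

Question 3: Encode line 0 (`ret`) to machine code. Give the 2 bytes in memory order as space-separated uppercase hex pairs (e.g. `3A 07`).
B8 00

0. ret fields op=0x2e:6|pad=0:10 → word b800h → b8 00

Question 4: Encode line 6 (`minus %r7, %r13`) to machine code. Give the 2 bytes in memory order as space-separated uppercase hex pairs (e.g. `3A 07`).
93 5C

6. minus fields op=0x24:6|rd=13:4|rs=7:4|pad=0:2 → word 935ch → 93 5c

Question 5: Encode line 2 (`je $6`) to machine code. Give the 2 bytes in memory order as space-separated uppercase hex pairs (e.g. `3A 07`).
74 06

line 2 (je): pack op=0x1d:6|imm=6:10 = 0x7406; big→ 74 06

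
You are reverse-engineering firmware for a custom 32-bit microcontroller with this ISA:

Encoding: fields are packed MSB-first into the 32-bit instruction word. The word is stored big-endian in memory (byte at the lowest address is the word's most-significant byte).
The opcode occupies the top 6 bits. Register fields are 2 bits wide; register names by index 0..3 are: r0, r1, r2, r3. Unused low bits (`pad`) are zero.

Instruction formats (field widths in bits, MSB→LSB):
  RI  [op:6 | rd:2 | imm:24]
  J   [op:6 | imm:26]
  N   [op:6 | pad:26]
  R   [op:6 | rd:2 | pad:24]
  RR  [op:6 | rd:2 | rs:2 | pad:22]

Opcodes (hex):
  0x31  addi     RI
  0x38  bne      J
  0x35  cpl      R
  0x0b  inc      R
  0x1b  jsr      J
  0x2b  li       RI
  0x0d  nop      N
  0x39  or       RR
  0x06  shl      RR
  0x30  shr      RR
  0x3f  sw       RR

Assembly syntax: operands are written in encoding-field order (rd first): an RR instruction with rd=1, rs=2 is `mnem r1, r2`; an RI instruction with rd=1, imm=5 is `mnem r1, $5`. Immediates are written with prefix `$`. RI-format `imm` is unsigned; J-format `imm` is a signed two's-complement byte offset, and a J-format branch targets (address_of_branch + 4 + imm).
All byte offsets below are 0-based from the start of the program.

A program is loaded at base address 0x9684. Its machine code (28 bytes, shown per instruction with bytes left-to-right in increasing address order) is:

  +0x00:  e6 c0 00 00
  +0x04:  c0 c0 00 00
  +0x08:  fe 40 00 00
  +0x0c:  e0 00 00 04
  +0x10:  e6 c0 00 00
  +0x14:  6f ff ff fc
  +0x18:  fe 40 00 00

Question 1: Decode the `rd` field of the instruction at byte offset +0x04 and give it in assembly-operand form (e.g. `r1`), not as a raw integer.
r0

+0x04: c0 c0 00 00 ⇒ word 0xc0c00000 (big)
  top 6b → 0x30 → shr [RR]
  [25:24] rd=0 = r0
  [23:22] rs=3 = r3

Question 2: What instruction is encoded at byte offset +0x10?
or r2, r3

[10] e6 c0 00 00 → 0xe6c00000
  top 6b → 0x39 → or [RR]
  [25:24] rd=2 = r2
  [23:22] rs=3 = r3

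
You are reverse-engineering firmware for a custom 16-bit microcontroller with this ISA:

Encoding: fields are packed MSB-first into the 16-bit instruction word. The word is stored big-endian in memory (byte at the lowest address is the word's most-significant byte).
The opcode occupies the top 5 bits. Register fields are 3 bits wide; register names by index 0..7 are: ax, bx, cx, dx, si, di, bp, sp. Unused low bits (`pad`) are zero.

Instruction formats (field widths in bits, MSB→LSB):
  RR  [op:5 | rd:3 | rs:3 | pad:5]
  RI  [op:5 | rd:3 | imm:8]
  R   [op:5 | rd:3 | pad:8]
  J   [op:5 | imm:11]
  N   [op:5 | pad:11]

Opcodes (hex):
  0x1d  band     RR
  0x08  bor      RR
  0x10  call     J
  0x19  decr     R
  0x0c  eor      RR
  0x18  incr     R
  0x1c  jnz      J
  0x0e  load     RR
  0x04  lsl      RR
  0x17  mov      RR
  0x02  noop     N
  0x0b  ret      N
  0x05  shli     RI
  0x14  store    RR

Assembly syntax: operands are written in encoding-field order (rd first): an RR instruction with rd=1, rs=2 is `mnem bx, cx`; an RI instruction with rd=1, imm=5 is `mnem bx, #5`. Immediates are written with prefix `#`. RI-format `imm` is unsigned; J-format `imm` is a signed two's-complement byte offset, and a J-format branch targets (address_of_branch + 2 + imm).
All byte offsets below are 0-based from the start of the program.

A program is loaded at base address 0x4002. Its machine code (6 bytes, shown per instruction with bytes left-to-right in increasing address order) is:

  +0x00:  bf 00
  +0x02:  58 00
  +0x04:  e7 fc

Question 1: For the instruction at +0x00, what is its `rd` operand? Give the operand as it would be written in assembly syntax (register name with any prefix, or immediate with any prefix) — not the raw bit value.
sp

[00] bf 00 → 0xbf00
  op=0xbf00>>11=0x17 ⇒ mov (RR)
  rd@[10:8]=0x7 ⇒ sp
  rs@[7:5]=0x0 ⇒ ax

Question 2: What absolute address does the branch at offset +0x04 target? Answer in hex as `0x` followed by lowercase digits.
0x4004

off 0x04: read e7 fc as big → 0xe7fc
  opcode bits[15:11]=0x1c: jnz/J
  [10:0] imm=2044 (s11→-4) = #-4
  target = base 0x4002 + off 0x04 + 2 + imm -4 = 0x4004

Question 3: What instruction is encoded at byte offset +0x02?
ret

[02] 58 00 → 0x5800
  top 5b → 0xb → ret [N]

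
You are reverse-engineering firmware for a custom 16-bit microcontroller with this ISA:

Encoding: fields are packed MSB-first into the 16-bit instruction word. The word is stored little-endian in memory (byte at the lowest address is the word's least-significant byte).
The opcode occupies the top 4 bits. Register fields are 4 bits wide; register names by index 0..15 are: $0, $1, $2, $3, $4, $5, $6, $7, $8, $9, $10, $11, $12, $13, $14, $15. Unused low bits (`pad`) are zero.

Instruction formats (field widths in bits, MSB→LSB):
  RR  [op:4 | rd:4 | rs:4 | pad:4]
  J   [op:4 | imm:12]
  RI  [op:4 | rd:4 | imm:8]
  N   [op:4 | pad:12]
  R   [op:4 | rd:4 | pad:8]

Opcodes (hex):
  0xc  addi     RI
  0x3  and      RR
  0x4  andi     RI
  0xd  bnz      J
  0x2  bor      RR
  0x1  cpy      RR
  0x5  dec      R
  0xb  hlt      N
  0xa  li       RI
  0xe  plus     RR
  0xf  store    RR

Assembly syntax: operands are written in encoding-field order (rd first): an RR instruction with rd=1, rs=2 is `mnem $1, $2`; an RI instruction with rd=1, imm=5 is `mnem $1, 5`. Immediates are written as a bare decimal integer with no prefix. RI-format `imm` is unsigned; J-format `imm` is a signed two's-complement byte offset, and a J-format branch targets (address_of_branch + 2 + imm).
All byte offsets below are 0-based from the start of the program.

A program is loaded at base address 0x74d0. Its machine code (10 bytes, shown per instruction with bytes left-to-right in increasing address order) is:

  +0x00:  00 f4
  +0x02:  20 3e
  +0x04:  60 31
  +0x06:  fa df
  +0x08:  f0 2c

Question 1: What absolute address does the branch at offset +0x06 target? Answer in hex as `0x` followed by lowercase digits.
0x74d2

off 0x06: read fa df as little → 0xdffa
  op=0xdffa>>12=0xd ⇒ bnz (J)
  [11:0] imm=4090 (s12→-6) = -6
  target = base 0x74d0 + off 0x06 + 2 + imm -6 = 0x74d2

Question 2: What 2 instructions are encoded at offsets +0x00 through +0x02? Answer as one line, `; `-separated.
[00] 00 f4 → 0xf400
  opcode bits[15:12]=0xf: store/RR
  rd@[11:8]=0x4 ⇒ $4
  rs@[7:4]=0x0 ⇒ $0
[02] 20 3e → 0x3e20
  opcode bits[15:12]=0x3: and/RR
  rd@[11:8]=0xe ⇒ $14
  rs@[7:4]=0x2 ⇒ $2

store $4, $0; and $14, $2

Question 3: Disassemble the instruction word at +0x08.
[08] f0 2c → 0x2cf0
  op=0x2cf0>>12=0x2 ⇒ bor (RR)
  rd: (w>>8)&0xf=0xc → $12
  rs: (w>>4)&0xf=0xf → $15

bor $12, $15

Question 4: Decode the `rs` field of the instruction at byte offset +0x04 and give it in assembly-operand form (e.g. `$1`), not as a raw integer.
$6

[04] 60 31 → 0x3160
  top 4b → 0x3 → and [RR]
  rd: (w>>8)&0xf=0x1 → $1
  rs: (w>>4)&0xf=0x6 → $6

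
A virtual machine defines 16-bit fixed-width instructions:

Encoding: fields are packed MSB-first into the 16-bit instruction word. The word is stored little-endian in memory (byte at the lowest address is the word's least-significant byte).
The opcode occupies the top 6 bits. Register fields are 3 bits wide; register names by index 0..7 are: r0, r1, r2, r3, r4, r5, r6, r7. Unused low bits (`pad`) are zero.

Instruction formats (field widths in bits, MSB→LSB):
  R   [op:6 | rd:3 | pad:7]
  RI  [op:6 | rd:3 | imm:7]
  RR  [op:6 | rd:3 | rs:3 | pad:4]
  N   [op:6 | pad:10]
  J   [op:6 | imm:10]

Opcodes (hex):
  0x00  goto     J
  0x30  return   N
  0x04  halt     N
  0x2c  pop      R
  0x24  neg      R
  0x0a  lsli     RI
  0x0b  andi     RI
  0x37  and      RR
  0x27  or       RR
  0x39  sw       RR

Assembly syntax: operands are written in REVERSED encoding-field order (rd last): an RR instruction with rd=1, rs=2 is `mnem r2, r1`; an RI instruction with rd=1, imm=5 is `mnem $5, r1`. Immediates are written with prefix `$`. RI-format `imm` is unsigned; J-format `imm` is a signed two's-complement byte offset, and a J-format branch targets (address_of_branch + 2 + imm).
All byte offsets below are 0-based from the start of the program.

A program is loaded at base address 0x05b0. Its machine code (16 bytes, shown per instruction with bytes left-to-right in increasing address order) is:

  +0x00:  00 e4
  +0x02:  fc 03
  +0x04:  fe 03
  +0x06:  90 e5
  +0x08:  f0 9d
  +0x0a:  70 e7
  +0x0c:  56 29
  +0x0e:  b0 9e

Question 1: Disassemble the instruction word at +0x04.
goto $-2

[04] fe 03 → 0x03fe
  opcode bits[15:10]=0x0: goto/J
  [9:0] imm=1022 (s10→-2) = $-2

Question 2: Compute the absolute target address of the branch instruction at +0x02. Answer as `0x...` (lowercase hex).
+0x02: fc 03 ⇒ word 0x03fc (little)
  op=0x03fc>>10=0x0 ⇒ goto (J)
  imm: (w>>0)&0x3ff=0x3fc (s10→-4) → $-4
  target = base 0x05b0 + off 0x02 + 2 + imm -4 = 0x05b0

0x05b0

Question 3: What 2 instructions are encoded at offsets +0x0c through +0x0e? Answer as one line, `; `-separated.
@+0c  little-endian(56 29) = 0x2956
  opcode bits[15:10]=0xa: lsli/RI
  [9:7] rd=2 = r2
  [6:0] imm=86 = $86
@+0e  little-endian(b0 9e) = 0x9eb0
  opcode bits[15:10]=0x27: or/RR
  [9:7] rd=5 = r5
  [6:4] rs=3 = r3

lsli $86, r2; or r3, r5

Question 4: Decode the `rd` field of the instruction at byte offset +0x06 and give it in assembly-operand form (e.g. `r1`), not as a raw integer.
@+06  little-endian(90 e5) = 0xe590
  op=0xe590>>10=0x39 ⇒ sw (RR)
  [9:7] rd=3 = r3
  [6:4] rs=1 = r1

r3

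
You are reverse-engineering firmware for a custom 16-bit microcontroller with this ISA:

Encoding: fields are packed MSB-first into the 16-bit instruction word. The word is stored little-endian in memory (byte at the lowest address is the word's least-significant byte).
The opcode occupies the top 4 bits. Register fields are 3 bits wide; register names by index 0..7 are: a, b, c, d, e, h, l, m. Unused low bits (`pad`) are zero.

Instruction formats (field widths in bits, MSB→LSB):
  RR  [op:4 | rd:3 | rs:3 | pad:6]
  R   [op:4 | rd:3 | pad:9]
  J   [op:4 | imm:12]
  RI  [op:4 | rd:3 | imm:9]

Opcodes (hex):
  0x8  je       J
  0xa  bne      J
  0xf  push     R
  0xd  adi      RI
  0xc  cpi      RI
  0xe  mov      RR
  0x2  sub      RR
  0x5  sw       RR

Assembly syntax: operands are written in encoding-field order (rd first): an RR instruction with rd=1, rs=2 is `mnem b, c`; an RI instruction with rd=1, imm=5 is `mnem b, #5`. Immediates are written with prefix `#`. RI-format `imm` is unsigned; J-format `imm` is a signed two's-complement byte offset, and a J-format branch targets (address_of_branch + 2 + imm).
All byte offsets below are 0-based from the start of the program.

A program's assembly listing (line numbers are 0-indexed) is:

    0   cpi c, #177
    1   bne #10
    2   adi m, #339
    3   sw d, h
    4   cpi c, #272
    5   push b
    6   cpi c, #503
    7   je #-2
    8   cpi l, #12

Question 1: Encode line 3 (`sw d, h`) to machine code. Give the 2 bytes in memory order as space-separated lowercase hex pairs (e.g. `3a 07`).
line 3 (sw): pack op=0x5:4|rd=3:3|rs=5:3|pad=0:6 = 0x5740; little→ 40 57

40 57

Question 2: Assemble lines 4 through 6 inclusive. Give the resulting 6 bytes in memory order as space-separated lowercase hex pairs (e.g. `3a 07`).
10 c5 00 f2 f7 c5

L4: cpi op=0xc:4|rd=2:3|imm=272:9 ⇒ 0xc510 ⇒ little 10 c5
L5: push op=0xf:4|rd=1:3|pad=0:9 ⇒ 0xf200 ⇒ little 00 f2
L6: cpi op=0xc:4|rd=2:3|imm=503:9 ⇒ 0xc5f7 ⇒ little f7 c5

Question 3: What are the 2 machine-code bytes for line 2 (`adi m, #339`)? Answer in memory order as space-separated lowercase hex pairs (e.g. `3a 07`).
53 df

2. adi fields op=0xd:4|rd=7:3|imm=339:9 → word df53h → 53 df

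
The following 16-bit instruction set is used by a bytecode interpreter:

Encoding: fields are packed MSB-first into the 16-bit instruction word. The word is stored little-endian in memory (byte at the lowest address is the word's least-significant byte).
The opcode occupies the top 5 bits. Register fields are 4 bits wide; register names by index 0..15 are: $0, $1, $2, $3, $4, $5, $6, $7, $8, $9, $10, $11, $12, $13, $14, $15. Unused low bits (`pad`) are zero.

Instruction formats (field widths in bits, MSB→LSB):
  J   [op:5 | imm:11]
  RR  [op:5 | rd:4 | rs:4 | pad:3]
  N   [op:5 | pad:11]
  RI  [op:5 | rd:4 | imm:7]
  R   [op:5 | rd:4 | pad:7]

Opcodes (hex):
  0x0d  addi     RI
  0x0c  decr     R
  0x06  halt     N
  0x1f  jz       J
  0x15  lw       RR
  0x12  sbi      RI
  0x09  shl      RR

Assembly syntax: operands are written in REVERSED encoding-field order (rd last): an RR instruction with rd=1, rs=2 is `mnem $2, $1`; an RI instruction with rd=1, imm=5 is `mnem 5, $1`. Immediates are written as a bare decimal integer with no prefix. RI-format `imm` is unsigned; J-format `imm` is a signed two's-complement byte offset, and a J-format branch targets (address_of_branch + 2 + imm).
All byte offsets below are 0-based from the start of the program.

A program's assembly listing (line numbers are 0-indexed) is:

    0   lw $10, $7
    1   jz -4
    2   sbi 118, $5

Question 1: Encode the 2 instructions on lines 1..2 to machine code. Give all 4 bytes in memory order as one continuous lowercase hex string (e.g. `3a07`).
1. jz fields op=0x1f:5|imm=-4:11 → word fffch → fc ff
2. sbi fields op=0x12:5|rd=5:4|imm=118:7 → word 92f6h → f6 92

fcfff692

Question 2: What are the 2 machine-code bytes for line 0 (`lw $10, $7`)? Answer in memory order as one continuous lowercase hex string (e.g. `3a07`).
d0ab

L0: lw op=0x15:5|rd=7:4|rs=10:4|pad=0:3 ⇒ 0xabd0 ⇒ little d0 ab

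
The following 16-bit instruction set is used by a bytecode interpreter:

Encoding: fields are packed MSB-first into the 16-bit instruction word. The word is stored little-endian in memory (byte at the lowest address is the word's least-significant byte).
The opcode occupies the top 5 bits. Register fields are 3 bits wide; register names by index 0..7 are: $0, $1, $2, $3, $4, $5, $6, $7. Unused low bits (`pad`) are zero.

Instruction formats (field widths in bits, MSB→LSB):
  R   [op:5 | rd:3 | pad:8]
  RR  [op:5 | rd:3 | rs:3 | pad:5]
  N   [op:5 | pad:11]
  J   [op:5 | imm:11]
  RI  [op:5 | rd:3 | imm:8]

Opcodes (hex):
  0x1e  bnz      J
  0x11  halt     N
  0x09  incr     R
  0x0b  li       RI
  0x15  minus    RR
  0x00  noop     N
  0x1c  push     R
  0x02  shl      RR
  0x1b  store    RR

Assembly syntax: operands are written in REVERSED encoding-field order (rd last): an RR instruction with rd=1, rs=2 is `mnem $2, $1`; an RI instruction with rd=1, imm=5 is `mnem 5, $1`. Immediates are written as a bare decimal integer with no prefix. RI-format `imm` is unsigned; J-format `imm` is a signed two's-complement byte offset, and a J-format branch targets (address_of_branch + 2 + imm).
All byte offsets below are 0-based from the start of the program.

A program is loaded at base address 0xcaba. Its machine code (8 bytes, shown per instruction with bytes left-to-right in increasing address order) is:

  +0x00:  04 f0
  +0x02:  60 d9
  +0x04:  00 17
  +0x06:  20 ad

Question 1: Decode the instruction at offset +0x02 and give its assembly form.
@+02  little-endian(60 d9) = 0xd960
  top 5b → 0x1b → store [RR]
  rd: (w>>8)&0x7=0x1 → $1
  rs: (w>>5)&0x7=0x3 → $3

store $3, $1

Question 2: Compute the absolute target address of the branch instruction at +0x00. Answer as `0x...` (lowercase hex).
0xcac0

off 0x00: read 04 f0 as little → 0xf004
  opcode bits[15:11]=0x1e: bnz/J
  [10:0] imm=4 = 4
  target = base 0xcaba + off 0x00 + 2 + imm 4 = 0xcac0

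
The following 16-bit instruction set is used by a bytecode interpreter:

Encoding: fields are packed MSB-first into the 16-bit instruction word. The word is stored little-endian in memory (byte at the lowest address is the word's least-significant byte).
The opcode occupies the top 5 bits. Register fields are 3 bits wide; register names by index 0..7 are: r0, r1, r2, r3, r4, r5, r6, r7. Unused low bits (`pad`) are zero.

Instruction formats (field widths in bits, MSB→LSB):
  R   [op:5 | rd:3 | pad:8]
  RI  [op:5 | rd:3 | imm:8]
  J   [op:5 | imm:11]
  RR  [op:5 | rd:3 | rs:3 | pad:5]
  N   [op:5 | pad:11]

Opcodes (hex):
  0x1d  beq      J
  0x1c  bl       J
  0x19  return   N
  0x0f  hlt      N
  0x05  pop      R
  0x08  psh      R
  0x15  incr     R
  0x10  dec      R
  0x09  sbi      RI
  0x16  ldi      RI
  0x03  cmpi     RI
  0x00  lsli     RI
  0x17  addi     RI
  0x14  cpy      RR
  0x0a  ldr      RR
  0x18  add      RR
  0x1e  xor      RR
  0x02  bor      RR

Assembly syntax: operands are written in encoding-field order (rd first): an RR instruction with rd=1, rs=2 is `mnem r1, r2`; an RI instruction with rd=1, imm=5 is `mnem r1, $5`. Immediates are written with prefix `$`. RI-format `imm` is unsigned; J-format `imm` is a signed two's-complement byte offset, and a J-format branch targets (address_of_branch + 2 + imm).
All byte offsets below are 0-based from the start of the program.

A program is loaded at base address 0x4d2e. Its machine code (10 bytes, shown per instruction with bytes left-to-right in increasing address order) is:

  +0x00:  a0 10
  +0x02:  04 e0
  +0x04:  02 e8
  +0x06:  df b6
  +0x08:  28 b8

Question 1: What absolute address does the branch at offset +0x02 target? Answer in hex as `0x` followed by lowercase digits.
0x4d36

+0x02: 04 e0 ⇒ word 0xe004 (little)
  opcode bits[15:11]=0x1c: bl/J
  [10:0] imm=4 = $4
  target = base 0x4d2e + off 0x02 + 2 + imm 4 = 0x4d36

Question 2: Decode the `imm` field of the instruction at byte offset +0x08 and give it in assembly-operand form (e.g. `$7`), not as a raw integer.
@+08  little-endian(28 b8) = 0xb828
  opcode bits[15:11]=0x17: addi/RI
  rd@[10:8]=0x0 ⇒ r0
  imm@[7:0]=0x28 ⇒ $40

$40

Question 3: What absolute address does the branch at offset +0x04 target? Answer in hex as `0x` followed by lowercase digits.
0x4d36

+0x04: 02 e8 ⇒ word 0xe802 (little)
  top 5b → 0x1d → beq [J]
  imm: (w>>0)&0x7ff=0x2 → $2
  target = base 0x4d2e + off 0x04 + 2 + imm 2 = 0x4d36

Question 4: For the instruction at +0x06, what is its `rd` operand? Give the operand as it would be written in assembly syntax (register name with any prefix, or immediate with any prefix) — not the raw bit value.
@+06  little-endian(df b6) = 0xb6df
  opcode bits[15:11]=0x16: ldi/RI
  rd@[10:8]=0x6 ⇒ r6
  imm@[7:0]=0xdf ⇒ $223

r6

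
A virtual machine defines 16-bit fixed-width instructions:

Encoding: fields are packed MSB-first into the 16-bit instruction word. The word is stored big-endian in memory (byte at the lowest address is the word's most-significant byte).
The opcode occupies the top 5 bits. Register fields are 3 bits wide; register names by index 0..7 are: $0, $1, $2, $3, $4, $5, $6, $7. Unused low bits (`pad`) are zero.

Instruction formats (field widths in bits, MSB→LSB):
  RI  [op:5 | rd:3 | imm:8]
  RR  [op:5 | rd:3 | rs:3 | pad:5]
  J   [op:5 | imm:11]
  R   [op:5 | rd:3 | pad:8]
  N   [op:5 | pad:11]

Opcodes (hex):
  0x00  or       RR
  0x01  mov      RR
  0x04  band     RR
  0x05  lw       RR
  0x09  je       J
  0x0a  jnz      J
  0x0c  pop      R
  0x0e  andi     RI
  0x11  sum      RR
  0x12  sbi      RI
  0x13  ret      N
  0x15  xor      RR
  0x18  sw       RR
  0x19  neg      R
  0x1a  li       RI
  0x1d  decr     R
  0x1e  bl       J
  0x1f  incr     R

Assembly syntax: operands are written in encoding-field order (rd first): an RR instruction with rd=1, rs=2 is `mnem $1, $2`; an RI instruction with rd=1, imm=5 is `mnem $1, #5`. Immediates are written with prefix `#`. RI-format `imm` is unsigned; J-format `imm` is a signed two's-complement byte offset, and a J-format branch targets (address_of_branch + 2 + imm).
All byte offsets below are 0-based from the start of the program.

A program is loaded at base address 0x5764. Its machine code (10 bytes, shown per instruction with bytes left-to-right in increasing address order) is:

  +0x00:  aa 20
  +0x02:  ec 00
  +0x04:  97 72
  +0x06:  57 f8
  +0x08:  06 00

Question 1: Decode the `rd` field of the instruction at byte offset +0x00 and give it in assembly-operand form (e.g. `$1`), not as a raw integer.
+0x00: aa 20 ⇒ word 0xaa20 (big)
  opcode bits[15:11]=0x15: xor/RR
  [10:8] rd=2 = $2
  [7:5] rs=1 = $1

$2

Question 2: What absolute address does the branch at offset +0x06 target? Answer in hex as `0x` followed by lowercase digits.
[06] 57 f8 → 0x57f8
  opcode bits[15:11]=0xa: jnz/J
  imm@[10:0]=0x7f8 (s11→-8) ⇒ #-8
  target = base 0x5764 + off 0x06 + 2 + imm -8 = 0x5764

0x5764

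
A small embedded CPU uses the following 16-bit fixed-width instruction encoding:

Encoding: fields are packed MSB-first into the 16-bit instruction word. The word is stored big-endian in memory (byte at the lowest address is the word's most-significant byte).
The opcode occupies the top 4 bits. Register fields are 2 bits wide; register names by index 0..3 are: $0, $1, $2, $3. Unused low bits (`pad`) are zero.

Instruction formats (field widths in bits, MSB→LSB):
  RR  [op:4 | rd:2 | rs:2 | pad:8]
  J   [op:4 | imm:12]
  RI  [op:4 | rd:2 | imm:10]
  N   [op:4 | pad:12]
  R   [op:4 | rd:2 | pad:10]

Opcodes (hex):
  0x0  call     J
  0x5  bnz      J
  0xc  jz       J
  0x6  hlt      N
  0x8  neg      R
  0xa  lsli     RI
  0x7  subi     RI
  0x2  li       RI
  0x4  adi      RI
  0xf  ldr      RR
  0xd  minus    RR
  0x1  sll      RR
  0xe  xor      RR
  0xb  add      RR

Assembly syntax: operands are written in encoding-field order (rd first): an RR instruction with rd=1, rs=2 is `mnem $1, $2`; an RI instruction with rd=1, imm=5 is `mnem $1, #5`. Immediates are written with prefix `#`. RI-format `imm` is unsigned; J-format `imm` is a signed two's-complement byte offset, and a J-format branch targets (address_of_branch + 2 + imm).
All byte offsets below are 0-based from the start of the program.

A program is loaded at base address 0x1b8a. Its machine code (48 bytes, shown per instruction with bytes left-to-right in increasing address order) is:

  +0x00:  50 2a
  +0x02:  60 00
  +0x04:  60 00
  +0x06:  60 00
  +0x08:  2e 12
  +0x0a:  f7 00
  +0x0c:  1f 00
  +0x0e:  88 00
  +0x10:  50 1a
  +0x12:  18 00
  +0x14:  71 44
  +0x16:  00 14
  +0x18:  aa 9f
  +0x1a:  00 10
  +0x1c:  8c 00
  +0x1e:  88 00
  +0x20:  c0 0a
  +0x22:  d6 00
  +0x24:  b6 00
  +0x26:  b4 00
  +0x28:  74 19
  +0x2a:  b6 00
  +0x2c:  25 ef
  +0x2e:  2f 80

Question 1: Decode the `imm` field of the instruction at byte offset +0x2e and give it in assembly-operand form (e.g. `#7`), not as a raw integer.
[2e] 2f 80 → 0x2f80
  op=0x2f80>>12=0x2 ⇒ li (RI)
  rd: (w>>10)&0x3=0x3 → $3
  imm: (w>>0)&0x3ff=0x380 → #896

#896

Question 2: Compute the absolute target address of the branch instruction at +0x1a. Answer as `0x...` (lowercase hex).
[1a] 00 10 → 0x0010
  op=0x0010>>12=0x0 ⇒ call (J)
  imm@[11:0]=0x10 ⇒ #16
  target = base 0x1b8a + off 0x1a + 2 + imm 16 = 0x1bb6

0x1bb6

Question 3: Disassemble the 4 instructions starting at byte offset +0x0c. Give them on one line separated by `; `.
+0x0c: 1f 00 ⇒ word 0x1f00 (big)
  top 4b → 0x1 → sll [RR]
  rd@[11:10]=0x3 ⇒ $3
  rs@[9:8]=0x3 ⇒ $3
+0x0e: 88 00 ⇒ word 0x8800 (big)
  top 4b → 0x8 → neg [R]
  rd@[11:10]=0x2 ⇒ $2
+0x10: 50 1a ⇒ word 0x501a (big)
  top 4b → 0x5 → bnz [J]
  imm@[11:0]=0x1a ⇒ #26
+0x12: 18 00 ⇒ word 0x1800 (big)
  top 4b → 0x1 → sll [RR]
  rd@[11:10]=0x2 ⇒ $2
  rs@[9:8]=0x0 ⇒ $0

sll $3, $3; neg $2; bnz #26; sll $2, $0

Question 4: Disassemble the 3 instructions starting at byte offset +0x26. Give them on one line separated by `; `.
add $1, $0; subi $1, #25; add $1, $2

@+26  big-endian(b4 00) = 0xb400
  opcode bits[15:12]=0xb: add/RR
  [11:10] rd=1 = $1
  [9:8] rs=0 = $0
@+28  big-endian(74 19) = 0x7419
  opcode bits[15:12]=0x7: subi/RI
  [11:10] rd=1 = $1
  [9:0] imm=25 = #25
@+2a  big-endian(b6 00) = 0xb600
  opcode bits[15:12]=0xb: add/RR
  [11:10] rd=1 = $1
  [9:8] rs=2 = $2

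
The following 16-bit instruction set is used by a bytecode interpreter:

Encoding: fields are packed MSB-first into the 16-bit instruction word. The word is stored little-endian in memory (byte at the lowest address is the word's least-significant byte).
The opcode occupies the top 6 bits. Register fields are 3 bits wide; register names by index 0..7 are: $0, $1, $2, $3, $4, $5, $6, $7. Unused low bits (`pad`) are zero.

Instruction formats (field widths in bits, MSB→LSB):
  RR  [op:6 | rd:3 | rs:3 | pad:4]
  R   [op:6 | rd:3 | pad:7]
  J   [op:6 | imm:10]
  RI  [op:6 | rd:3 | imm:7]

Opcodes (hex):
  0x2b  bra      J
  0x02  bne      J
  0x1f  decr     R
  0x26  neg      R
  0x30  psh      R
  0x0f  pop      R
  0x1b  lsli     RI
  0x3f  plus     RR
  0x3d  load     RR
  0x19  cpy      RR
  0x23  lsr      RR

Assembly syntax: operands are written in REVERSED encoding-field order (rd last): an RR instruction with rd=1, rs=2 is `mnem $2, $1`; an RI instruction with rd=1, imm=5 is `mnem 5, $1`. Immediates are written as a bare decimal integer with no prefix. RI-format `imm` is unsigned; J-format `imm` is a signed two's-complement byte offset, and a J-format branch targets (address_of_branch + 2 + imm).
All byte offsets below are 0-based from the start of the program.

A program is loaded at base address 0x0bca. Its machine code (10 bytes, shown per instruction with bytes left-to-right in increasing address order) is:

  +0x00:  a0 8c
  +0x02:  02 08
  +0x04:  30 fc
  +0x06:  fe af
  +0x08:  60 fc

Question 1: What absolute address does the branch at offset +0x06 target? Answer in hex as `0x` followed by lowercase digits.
0x0bd0

off 0x06: read fe af as little → 0xaffe
  op=0xaffe>>10=0x2b ⇒ bra (J)
  [9:0] imm=1022 (s10→-2) = -2
  target = base 0x0bca + off 0x06 + 2 + imm -2 = 0x0bd0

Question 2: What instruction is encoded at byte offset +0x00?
lsr $2, $1

[00] a0 8c → 0x8ca0
  op=0x8ca0>>10=0x23 ⇒ lsr (RR)
  rd@[9:7]=0x1 ⇒ $1
  rs@[6:4]=0x2 ⇒ $2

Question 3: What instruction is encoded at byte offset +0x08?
plus $6, $0

off 0x08: read 60 fc as little → 0xfc60
  opcode bits[15:10]=0x3f: plus/RR
  rd@[9:7]=0x0 ⇒ $0
  rs@[6:4]=0x6 ⇒ $6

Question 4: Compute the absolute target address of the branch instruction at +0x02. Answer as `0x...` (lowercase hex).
0x0bd0

[02] 02 08 → 0x0802
  opcode bits[15:10]=0x2: bne/J
  [9:0] imm=2 = 2
  target = base 0x0bca + off 0x02 + 2 + imm 2 = 0x0bd0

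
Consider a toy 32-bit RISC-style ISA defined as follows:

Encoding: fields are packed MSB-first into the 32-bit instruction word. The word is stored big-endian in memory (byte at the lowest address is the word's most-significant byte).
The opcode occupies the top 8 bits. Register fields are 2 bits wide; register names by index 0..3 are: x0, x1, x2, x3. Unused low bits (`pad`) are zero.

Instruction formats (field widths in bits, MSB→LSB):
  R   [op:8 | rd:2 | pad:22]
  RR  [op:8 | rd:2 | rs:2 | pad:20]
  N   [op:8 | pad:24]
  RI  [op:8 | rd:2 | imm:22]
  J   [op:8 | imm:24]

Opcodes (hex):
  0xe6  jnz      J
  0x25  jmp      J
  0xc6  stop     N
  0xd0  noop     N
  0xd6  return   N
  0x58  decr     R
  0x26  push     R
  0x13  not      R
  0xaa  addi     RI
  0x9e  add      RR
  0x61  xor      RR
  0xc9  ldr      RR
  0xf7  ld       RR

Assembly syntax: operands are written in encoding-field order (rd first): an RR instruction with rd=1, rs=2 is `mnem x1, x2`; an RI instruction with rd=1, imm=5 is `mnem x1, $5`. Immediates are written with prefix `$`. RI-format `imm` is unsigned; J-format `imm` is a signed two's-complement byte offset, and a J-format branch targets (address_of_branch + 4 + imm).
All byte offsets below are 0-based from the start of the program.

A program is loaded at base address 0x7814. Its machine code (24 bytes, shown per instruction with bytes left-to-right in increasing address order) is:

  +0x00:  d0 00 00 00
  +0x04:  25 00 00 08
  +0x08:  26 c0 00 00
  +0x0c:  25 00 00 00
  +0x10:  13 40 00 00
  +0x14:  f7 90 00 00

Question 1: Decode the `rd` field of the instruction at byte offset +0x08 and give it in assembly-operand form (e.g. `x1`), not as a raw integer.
+0x08: 26 c0 00 00 ⇒ word 0x26c00000 (big)
  top 8b → 0x26 → push [R]
  rd: (w>>22)&0x3=0x3 → x3

x3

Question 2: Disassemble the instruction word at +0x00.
noop

off 0x00: read d0 00 00 00 as big → 0xd0000000
  op=0xd0000000>>24=0xd0 ⇒ noop (N)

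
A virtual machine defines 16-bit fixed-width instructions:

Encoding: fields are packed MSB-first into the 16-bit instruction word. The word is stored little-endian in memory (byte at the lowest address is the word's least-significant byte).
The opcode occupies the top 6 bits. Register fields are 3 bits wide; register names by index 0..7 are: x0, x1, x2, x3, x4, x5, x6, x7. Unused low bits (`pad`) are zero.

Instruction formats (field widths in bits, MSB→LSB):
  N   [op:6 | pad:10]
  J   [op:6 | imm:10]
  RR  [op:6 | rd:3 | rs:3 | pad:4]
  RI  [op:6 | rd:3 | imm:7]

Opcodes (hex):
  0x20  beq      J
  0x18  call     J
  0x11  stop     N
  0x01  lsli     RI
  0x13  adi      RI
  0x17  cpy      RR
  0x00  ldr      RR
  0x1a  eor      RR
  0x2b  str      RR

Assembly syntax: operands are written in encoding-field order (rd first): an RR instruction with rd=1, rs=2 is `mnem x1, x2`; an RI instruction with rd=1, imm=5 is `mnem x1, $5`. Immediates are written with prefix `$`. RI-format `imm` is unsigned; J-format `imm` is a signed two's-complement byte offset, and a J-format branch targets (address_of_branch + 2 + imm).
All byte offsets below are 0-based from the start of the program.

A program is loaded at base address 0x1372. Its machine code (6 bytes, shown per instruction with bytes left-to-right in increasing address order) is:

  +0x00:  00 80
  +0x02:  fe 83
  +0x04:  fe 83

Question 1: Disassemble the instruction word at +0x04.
off 0x04: read fe 83 as little → 0x83fe
  top 6b → 0x20 → beq [J]
  [9:0] imm=1022 (s10→-2) = $-2

beq $-2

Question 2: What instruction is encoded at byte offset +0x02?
[02] fe 83 → 0x83fe
  op=0x83fe>>10=0x20 ⇒ beq (J)
  imm: (w>>0)&0x3ff=0x3fe (s10→-2) → $-2

beq $-2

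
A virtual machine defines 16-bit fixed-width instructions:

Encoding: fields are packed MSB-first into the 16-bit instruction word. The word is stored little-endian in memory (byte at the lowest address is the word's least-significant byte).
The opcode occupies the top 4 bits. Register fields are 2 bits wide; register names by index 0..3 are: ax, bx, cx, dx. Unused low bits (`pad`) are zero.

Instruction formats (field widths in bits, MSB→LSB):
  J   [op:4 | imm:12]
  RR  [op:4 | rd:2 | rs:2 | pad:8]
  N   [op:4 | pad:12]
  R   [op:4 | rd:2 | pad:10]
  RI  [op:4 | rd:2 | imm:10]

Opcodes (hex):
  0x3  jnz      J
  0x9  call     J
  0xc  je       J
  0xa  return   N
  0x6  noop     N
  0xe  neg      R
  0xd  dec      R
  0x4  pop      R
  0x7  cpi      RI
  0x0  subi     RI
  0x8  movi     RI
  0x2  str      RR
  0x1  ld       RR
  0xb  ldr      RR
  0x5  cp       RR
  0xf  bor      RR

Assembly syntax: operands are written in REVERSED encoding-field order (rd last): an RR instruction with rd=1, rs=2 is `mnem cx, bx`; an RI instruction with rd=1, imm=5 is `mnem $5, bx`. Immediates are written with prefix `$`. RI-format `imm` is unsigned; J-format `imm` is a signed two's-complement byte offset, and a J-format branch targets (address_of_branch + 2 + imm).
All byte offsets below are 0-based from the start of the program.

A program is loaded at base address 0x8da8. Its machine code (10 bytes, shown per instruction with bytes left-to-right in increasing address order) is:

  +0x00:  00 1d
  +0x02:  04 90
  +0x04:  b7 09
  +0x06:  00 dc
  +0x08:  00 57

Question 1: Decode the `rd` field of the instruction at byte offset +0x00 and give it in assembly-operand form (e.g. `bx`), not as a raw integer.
+0x00: 00 1d ⇒ word 0x1d00 (little)
  opcode bits[15:12]=0x1: ld/RR
  rd@[11:10]=0x3 ⇒ dx
  rs@[9:8]=0x1 ⇒ bx

dx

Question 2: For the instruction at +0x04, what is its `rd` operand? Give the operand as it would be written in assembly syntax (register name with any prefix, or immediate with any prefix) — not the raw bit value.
cx

+0x04: b7 09 ⇒ word 0x09b7 (little)
  op=0x09b7>>12=0x0 ⇒ subi (RI)
  [11:10] rd=2 = cx
  [9:0] imm=439 = $439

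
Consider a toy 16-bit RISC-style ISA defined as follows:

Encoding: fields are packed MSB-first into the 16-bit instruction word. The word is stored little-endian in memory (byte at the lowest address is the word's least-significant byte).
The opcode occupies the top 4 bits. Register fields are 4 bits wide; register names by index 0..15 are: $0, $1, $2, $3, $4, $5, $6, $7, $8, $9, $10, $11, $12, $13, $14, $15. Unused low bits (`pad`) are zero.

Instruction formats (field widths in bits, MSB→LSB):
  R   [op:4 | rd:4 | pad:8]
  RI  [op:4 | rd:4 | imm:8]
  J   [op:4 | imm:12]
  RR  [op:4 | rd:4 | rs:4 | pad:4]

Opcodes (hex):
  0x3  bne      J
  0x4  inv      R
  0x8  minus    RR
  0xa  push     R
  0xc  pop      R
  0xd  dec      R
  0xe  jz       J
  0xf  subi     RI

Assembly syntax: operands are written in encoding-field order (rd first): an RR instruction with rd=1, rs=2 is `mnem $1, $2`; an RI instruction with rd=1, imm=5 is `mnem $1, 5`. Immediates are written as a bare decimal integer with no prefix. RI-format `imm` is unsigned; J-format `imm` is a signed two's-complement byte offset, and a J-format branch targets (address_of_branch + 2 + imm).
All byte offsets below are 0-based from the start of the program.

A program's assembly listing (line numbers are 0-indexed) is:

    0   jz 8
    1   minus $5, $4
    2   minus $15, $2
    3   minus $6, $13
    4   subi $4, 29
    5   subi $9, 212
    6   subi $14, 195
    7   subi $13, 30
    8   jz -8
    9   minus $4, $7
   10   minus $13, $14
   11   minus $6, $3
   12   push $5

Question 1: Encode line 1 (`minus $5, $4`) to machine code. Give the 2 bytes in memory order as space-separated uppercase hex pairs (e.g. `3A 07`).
40 85

line 1 (minus): pack op=0x8:4|rd=5:4|rs=4:4|pad=0:4 = 0x8540; little→ 40 85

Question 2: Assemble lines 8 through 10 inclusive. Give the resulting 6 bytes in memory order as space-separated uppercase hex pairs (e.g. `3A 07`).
line 8 (jz): pack op=0xe:4|imm=-8:12 = 0xeff8; little→ f8 ef
line 9 (minus): pack op=0x8:4|rd=4:4|rs=7:4|pad=0:4 = 0x8470; little→ 70 84
line 10 (minus): pack op=0x8:4|rd=13:4|rs=14:4|pad=0:4 = 0x8de0; little→ e0 8d

F8 EF 70 84 E0 8D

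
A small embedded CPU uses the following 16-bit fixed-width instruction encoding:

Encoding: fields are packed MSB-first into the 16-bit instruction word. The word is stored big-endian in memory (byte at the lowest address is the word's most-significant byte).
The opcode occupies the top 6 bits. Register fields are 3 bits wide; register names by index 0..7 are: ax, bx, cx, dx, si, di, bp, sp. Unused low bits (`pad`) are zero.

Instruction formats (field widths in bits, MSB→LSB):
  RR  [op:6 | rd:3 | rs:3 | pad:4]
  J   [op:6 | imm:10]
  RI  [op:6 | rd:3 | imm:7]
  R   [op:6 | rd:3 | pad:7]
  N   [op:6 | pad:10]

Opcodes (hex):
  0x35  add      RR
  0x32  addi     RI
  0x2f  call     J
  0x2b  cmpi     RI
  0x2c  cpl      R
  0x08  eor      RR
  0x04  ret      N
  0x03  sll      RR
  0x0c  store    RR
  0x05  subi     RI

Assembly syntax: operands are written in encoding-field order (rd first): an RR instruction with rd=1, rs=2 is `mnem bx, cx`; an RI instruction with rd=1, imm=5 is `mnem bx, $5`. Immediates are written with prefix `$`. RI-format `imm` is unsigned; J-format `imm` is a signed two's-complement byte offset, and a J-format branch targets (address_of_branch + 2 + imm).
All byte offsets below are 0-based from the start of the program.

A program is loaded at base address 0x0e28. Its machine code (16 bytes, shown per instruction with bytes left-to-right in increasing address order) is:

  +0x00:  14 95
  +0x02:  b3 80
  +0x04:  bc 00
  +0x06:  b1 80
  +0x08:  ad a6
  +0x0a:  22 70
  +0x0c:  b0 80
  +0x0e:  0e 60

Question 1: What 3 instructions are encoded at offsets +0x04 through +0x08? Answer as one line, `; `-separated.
@+04  big-endian(bc 00) = 0xbc00
  top 6b → 0x2f → call [J]
  [9:0] imm=0 = $0
@+06  big-endian(b1 80) = 0xb180
  top 6b → 0x2c → cpl [R]
  [9:7] rd=3 = dx
@+08  big-endian(ad a6) = 0xada6
  top 6b → 0x2b → cmpi [RI]
  [9:7] rd=3 = dx
  [6:0] imm=38 = $38

call $0; cpl dx; cmpi dx, $38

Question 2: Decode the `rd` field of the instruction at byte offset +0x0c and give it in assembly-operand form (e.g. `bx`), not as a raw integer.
bx

[0c] b0 80 → 0xb080
  opcode bits[15:10]=0x2c: cpl/R
  [9:7] rd=1 = bx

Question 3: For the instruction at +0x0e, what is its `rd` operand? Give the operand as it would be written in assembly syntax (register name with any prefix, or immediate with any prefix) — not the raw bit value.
si

off 0x0e: read 0e 60 as big → 0x0e60
  op=0x0e60>>10=0x3 ⇒ sll (RR)
  rd: (w>>7)&0x7=0x4 → si
  rs: (w>>4)&0x7=0x6 → bp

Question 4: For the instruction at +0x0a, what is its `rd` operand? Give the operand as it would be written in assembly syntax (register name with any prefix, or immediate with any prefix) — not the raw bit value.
si

+0x0a: 22 70 ⇒ word 0x2270 (big)
  opcode bits[15:10]=0x8: eor/RR
  rd@[9:7]=0x4 ⇒ si
  rs@[6:4]=0x7 ⇒ sp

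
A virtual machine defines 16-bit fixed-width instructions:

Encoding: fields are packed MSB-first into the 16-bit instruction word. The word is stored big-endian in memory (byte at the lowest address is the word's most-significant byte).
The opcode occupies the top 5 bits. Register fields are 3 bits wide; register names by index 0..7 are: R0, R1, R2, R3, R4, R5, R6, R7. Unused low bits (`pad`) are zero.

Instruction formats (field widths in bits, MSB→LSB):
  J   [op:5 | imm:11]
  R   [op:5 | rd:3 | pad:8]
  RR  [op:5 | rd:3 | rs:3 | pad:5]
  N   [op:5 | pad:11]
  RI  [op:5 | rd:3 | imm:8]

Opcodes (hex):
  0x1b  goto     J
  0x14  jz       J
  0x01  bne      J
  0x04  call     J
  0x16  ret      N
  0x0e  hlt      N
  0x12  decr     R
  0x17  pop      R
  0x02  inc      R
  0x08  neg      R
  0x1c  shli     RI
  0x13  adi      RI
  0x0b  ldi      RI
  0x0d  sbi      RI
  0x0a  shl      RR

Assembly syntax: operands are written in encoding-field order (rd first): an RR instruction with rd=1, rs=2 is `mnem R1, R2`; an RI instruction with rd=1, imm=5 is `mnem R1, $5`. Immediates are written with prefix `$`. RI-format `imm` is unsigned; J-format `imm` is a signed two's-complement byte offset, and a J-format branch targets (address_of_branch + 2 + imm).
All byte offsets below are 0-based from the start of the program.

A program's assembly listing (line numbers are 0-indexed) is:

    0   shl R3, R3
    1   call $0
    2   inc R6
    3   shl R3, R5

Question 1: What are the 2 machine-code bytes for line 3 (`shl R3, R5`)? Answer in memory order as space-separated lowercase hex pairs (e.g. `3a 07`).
3. shl fields op=0xa:5|rd=3:3|rs=5:3|pad=0:5 → word 53a0h → 53 a0

53 a0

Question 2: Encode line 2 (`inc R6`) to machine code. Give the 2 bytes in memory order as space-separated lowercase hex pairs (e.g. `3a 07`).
line 2 (inc): pack op=0x2:5|rd=6:3|pad=0:8 = 0x1600; big→ 16 00

16 00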